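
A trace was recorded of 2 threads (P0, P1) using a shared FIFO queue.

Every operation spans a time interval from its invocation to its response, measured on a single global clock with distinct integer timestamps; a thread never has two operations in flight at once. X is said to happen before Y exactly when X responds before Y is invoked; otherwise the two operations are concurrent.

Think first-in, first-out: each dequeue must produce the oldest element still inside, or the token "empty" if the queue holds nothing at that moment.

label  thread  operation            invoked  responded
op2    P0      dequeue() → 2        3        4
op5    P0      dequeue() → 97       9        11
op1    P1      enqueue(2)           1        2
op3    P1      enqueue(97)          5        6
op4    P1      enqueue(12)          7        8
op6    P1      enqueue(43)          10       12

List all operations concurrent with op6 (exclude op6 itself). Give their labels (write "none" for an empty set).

op5

op6 spans [10,12]: anything still running between times 10 and 12 counts as concurrent
op1 [1,2]: before
op2 [3,4]: before
op3 [5,6]: before
op4 [7,8]: before
op5 [9,11]: concurrent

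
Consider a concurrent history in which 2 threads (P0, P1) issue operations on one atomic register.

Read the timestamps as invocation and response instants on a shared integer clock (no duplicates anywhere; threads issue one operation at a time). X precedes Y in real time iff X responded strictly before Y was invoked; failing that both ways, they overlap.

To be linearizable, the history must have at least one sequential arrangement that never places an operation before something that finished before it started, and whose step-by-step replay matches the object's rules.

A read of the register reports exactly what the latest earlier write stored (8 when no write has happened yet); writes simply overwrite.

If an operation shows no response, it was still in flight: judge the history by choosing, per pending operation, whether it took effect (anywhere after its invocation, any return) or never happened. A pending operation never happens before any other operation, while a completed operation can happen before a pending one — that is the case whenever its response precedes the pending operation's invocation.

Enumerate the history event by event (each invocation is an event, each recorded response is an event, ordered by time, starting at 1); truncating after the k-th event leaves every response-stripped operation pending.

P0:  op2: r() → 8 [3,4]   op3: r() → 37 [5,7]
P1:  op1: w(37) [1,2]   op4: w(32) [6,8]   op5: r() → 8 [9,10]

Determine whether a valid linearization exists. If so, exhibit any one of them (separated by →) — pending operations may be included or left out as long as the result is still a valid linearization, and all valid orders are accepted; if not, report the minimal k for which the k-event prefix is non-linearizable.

not linearizable — minimal violating prefix: 4 events

events 1..3 are fine; event 4 — the response of op2 at time 4 — makes the prefix non-linearizable
exhaustive check: the 2 completed atomic register ops admit one real-time order; illegal
sample order op1, op2 stalls at step 2 — op2 r() → 8 has no legal effect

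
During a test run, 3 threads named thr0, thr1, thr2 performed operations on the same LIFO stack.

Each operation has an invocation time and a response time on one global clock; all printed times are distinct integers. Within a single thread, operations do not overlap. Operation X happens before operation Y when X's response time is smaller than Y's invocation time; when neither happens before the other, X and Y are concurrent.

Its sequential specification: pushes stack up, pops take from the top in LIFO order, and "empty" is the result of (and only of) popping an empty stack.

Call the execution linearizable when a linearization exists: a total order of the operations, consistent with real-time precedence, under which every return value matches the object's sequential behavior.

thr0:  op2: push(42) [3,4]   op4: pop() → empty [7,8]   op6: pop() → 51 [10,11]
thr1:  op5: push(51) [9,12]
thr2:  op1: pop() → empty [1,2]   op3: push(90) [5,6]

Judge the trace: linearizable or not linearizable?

not linearizable

through event 7 a valid linearization exists; event 8 (op4 responding at time 8) ends that
the completed operations (4 total) allow one real-time order; the LIFO stack replay rejects it
sample order op1, op2, op3, op4 stalls at step 4 — op4 pop() → empty has no legal effect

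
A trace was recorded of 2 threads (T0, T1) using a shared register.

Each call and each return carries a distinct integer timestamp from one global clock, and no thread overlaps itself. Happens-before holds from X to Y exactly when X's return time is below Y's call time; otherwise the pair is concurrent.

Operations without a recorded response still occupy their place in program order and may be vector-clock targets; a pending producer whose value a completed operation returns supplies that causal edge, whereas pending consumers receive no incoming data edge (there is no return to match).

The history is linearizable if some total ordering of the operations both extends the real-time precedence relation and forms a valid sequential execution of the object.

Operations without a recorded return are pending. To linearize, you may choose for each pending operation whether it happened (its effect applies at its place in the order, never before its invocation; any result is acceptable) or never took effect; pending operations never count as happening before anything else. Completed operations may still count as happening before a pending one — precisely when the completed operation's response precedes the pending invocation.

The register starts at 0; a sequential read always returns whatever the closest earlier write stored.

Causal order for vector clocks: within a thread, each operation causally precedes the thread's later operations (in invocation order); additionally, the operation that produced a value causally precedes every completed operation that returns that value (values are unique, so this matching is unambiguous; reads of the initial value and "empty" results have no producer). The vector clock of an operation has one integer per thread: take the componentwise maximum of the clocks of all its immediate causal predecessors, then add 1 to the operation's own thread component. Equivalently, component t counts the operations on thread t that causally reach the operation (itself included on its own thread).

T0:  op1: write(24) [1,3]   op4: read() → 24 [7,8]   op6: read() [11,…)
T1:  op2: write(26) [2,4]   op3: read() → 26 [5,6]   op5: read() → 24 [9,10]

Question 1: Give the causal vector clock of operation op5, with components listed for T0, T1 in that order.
(1, 3)

invoked at 2, op2 has no predecessors; its own T1 bump gives (0, 1)
invoked at 1, op1 has no predecessors; its own T0 bump gives (1, 0)
op3, invoked 5, takes VC(op2)=(0, 1) under max, adds 1 for T1 → (0, 2)
op4, invoked 7, takes VC(op1)=(1, 0) under max, adds 1 for T0 → (2, 0)
op6, invoked 11, takes VC(op4)=(2, 0) under max, adds 1 for T0 → (3, 0)
op5, invoked 9, takes VC(op1)=(1, 0), VC(op3)=(0, 2) under max, adds 1 for T1 → (1, 3)
target: VC(op5) = (1, 3)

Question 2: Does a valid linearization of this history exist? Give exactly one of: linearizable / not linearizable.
not linearizable

through event 7 a valid linearization exists; event 8 (op4 responding at time 8) ends that
every one of the 2 real-time-consistent orders over 4 completed register ops fails the sequential spec
one such order, op1, op2, op3, op4, breaks at step 4 where op4 read() → 24 is illegal
one such order, op2, op1, op3, op4, breaks at step 3 where op3 read() → 26 is illegal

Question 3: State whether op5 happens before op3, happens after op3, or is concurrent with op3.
after

op5 spans [9,10], op3 spans [5,6]
resp(op3)=6 < inv(op5)=9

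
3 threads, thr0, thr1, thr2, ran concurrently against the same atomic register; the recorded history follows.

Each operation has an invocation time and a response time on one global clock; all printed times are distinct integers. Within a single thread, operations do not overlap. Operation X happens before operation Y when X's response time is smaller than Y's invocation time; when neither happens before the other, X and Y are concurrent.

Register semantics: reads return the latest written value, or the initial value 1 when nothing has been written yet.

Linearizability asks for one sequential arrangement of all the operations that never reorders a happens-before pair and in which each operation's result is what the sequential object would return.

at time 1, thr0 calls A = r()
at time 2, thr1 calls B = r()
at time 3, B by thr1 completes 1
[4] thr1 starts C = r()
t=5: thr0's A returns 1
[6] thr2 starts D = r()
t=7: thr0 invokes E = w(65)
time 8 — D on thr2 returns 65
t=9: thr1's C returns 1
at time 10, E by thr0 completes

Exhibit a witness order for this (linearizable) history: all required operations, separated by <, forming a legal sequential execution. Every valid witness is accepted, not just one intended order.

1. A r() → 1, leaving value 1
2. B r() → 1, leaving value 1
3. C r() → 1, leaving value 1
4. E w(65), leaving value 65
5. D r() → 65, leaving value 65

A < B < C < E < D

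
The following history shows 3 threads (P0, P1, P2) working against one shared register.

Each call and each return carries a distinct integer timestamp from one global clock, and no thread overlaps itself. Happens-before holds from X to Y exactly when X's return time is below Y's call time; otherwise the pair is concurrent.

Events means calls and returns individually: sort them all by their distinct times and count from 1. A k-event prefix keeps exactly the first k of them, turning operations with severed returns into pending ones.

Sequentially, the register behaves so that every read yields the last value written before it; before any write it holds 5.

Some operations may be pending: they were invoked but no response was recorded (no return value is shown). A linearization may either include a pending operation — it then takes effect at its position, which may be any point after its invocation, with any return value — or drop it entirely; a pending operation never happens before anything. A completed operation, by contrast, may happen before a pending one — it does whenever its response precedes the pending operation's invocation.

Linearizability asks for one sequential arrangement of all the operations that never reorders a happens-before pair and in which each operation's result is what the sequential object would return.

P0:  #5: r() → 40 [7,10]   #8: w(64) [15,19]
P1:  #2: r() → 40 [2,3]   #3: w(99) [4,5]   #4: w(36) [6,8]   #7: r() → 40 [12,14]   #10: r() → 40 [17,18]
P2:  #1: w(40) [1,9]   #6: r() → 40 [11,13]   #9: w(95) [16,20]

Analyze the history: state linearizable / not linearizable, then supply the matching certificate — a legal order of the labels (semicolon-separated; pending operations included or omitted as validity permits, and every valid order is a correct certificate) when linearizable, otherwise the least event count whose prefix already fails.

not linearizable — minimal violating prefix: 10 events

through event 9 a valid linearization exists; event 10 (#5 responding at time 10) ends that
checked exhaustively: 10 real-time-consistent orders of 5 completed operations, zero legal register replays
one such order, #1, #2, #3, #4, #5, breaks at step 5 where #5 r() → 40 is illegal
one such order, #1, #2, #3, #5, #4, breaks at step 4 where #5 r() → 40 is illegal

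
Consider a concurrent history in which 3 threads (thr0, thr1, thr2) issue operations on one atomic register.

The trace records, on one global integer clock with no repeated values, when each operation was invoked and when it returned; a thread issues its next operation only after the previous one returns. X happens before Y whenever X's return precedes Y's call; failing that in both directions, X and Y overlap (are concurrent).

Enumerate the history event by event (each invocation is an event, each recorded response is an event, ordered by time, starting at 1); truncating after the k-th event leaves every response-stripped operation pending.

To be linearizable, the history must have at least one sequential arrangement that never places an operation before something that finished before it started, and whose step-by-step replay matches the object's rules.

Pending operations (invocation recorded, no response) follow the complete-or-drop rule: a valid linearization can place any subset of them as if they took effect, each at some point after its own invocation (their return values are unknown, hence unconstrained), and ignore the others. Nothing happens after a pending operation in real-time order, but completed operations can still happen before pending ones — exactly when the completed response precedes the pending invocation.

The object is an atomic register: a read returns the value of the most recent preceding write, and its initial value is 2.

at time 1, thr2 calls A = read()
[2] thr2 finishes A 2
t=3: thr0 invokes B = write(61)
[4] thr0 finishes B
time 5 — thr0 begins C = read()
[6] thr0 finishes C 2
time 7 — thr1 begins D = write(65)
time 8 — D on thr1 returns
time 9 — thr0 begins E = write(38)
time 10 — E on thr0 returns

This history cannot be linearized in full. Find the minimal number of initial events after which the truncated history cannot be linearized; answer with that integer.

events 1..5 are still linearizable — one witness is A, B:
after step 1 (A read() → 2): value 2
after step 2 (B write(61)): value 61
with event 6 included (C responding at time 6), all real-time-consistent orders fail
for example A, B, C fails at step 3: C read() → 2 is not legal there

6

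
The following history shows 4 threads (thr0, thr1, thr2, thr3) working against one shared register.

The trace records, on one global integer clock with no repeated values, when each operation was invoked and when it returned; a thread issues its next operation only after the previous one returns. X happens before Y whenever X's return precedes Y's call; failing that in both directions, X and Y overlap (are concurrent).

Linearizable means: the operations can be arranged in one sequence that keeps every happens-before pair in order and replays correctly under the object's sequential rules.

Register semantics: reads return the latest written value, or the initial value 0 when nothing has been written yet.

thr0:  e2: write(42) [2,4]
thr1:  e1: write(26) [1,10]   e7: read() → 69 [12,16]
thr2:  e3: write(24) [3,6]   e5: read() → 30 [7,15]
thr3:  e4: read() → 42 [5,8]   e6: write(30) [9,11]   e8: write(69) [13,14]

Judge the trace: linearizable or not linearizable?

linearizable

one valid linearization: e1, e2, e4, e3, e6, e5, e8, e7
1. e1 write(26), leaving value 26
2. e2 write(42), leaving value 42
3. e4 read() → 42, leaving value 42
4. e3 write(24), leaving value 24
5. e6 write(30), leaving value 30
6. e5 read() → 30, leaving value 30
7. e8 write(69), leaving value 69
8. e7 read() → 69, leaving value 69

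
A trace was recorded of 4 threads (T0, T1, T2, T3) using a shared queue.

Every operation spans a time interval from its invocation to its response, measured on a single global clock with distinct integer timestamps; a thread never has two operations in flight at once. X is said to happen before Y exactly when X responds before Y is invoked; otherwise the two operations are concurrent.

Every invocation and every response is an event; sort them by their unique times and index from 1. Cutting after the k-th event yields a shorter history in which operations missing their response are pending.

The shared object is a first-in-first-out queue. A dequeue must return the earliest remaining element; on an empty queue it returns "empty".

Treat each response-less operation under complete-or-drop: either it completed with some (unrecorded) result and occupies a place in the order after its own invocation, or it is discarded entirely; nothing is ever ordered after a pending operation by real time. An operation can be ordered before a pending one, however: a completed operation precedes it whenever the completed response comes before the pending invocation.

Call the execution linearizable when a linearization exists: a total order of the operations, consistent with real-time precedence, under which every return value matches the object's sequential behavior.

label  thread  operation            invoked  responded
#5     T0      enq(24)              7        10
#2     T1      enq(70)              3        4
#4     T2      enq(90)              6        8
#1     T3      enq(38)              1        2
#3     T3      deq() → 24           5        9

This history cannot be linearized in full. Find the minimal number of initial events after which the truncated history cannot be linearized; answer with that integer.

events 1..8 are linearizable, e.g. via #1, #2, #3, #4:
after step 1 (#1 enq(38)): queue <38>
after step 2 (#2 enq(70)): queue <38,70>
after step 3 (#3 deq() (pending, included)): queue <70>
after step 4 (#4 enq(90)): queue <70,90>
once event 9 joins (#3's response, time 9), exhaustive search finds no witness
completion choices over the 1 pending operation (#5) were checked; none helps
take #1, #2, #3, #4 (pending dropped): step 3 already fails, because #3 deq() → 24 cannot occur there
take #1, #2, #4, #3 (pending dropped): step 4 already fails, because #3 deq() → 24 cannot occur there

9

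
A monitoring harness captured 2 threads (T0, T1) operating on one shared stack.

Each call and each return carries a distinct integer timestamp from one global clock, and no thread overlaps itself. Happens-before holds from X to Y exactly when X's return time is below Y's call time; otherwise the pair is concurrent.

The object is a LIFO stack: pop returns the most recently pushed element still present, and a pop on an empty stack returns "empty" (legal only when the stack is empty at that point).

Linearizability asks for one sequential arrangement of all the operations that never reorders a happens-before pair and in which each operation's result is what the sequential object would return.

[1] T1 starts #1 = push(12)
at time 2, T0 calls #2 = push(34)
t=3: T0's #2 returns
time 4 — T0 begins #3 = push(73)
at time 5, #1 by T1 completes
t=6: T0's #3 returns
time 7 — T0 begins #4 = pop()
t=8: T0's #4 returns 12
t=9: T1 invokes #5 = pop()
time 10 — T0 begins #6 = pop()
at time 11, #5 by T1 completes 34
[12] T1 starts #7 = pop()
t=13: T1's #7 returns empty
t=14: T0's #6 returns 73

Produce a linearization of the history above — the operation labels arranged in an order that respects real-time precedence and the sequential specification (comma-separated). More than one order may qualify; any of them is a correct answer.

#2, #3, #1, #4, #6, #5, #7

1. #2 push(34), leaving stack <34>
2. #3 push(73), leaving stack <34,73>
3. #1 push(12), leaving stack <34,73,12>
4. #4 pop() → 12, leaving stack <34,73>
5. #6 pop() → 73, leaving stack <34>
6. #5 pop() → 34, leaving stack <>
7. #7 pop() → empty, leaving stack <>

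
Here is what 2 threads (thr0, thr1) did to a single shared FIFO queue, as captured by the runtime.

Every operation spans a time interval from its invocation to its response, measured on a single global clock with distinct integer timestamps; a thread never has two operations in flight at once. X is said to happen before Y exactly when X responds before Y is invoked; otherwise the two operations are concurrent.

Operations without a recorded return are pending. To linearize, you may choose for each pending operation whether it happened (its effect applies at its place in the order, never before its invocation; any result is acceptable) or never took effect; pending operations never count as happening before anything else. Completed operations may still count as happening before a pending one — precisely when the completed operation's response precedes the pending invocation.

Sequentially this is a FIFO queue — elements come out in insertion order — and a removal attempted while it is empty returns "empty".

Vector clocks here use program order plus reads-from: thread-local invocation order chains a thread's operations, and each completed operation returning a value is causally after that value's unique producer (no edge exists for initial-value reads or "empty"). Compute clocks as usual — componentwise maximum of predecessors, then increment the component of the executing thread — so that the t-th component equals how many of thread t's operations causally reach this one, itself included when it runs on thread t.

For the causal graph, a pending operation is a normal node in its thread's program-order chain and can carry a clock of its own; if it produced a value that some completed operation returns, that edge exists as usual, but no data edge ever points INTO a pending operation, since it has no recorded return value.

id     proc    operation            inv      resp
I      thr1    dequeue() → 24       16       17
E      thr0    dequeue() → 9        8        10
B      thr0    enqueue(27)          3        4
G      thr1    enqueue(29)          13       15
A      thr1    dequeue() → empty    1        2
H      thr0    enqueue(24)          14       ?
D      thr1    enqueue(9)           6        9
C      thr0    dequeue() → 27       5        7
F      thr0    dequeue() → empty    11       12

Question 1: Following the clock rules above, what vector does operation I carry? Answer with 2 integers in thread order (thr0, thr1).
Answer: (5, 4)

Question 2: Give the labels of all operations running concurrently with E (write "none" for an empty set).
Answer: D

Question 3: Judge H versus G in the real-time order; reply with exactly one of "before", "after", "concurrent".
Answer: concurrent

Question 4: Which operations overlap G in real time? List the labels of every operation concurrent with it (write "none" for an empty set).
Answer: H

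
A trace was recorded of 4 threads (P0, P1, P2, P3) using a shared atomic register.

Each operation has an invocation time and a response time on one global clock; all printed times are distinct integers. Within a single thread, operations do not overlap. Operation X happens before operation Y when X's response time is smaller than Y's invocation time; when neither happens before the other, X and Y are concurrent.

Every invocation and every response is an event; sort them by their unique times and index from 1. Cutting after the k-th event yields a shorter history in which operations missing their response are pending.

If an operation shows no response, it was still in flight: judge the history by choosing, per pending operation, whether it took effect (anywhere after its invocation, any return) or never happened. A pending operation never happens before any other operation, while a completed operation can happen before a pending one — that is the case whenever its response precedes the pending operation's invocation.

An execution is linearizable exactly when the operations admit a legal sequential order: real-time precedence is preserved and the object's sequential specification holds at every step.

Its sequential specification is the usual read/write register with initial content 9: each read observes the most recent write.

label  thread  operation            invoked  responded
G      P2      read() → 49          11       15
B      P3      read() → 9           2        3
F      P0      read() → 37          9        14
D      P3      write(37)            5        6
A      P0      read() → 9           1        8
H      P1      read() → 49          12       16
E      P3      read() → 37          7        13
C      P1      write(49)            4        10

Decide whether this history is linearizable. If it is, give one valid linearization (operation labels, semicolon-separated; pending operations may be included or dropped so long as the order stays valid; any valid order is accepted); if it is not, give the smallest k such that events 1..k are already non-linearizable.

linearizable — witness: A; B; D; E; F; C; G; H

1. A read() → 9, leaving value 9
2. B read() → 9, leaving value 9
3. D write(37), leaving value 37
4. E read() → 37, leaving value 37
5. F read() → 37, leaving value 37
6. C write(49), leaving value 49
7. G read() → 49, leaving value 49
8. H read() → 49, leaving value 49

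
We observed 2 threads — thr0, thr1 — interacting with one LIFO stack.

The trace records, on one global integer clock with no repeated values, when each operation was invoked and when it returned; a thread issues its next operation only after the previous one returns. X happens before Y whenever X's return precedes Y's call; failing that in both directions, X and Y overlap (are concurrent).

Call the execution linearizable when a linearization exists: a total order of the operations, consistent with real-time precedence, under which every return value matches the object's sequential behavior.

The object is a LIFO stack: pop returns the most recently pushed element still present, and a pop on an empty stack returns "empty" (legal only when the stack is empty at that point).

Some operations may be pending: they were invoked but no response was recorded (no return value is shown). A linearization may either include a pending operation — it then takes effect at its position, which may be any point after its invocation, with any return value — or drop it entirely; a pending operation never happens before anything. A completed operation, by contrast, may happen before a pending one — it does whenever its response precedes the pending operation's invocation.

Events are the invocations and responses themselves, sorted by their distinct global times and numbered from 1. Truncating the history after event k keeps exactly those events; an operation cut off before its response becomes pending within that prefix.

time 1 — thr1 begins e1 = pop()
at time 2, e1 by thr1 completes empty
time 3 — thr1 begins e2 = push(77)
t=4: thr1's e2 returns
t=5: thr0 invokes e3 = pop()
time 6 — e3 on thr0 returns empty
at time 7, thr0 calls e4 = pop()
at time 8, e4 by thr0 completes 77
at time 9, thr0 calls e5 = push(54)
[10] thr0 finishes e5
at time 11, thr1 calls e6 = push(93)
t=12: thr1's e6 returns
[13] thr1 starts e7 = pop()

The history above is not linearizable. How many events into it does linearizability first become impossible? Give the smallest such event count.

6

one valid order for events 1..5 is e1, e2:
step 1: e1 pop() → empty — stack <>
step 2: e2 push(77) — stack <77>
event 6 — e3's response, time 6 — after it, nothing linearizes
for example e1, e2, e3 fails at step 3: e3 pop() → empty is not legal there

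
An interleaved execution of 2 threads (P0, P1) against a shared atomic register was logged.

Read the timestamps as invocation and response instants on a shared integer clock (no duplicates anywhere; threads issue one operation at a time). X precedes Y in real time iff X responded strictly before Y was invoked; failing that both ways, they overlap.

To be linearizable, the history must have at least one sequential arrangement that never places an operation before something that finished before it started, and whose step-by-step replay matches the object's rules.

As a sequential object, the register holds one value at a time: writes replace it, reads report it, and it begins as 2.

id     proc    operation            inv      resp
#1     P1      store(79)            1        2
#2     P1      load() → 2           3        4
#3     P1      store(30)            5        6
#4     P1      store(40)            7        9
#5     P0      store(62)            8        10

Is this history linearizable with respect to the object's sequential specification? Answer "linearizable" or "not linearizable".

cut after 3 events: linearizable; cut after 4 events (#2 responds, time 4): not linearizable
the sole real-time-consistent order of 2 completed operations fails the atomic register replay
e.g. #1, #2: illegal at step 2, since #2 load() → 2 cannot apply there

not linearizable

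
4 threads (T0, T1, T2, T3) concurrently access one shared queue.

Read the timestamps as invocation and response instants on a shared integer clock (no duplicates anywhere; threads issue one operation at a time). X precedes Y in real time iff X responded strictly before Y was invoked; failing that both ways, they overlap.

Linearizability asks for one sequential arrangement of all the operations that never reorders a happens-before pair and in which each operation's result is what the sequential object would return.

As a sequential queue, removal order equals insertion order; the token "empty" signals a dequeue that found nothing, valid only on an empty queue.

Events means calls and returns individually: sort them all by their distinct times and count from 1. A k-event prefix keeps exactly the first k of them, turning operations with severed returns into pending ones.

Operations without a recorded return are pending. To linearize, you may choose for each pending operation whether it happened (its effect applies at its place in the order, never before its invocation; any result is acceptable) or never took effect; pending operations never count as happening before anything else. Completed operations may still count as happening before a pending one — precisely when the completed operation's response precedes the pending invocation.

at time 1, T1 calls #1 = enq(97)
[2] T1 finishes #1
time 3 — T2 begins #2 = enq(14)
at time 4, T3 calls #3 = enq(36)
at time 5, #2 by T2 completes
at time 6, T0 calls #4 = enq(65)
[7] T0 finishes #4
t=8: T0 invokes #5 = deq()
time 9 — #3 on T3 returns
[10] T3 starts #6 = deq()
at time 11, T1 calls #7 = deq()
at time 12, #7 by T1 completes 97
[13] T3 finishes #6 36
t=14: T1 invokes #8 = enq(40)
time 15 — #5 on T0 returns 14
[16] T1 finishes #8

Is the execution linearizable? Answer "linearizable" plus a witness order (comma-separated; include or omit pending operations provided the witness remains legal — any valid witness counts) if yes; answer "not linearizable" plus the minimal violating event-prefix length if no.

linearizable — witness: #1, #2, #3, #4, #7, #5, #6, #8

1. #1 enq(97), leaving queue <97>
2. #2 enq(14), leaving queue <97,14>
3. #3 enq(36), leaving queue <97,14,36>
4. #4 enq(65), leaving queue <97,14,36,65>
5. #7 deq() → 97, leaving queue <14,36,65>
6. #5 deq() → 14, leaving queue <36,65>
7. #6 deq() → 36, leaving queue <65>
8. #8 enq(40), leaving queue <65,40>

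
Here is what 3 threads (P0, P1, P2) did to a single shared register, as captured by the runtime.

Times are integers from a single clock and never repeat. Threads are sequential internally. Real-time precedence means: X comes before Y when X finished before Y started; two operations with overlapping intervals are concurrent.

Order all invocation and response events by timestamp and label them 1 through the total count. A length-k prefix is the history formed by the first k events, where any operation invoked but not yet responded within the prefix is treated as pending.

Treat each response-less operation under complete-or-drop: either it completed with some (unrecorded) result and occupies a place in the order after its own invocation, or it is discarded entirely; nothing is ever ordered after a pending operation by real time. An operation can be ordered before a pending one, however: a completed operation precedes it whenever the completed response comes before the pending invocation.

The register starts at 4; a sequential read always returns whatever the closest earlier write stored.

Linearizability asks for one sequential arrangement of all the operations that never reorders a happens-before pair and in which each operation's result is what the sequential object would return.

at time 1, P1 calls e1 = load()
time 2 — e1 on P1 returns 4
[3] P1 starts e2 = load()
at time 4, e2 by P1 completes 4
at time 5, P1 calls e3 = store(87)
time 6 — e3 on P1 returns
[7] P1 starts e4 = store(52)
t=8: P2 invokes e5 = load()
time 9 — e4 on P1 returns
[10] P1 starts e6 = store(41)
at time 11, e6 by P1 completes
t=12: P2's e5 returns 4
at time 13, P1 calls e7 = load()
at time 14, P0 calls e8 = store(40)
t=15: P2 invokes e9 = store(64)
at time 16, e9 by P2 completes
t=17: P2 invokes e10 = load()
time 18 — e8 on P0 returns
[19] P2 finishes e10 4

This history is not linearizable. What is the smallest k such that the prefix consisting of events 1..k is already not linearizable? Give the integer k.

events 1..11 are linearizable, e.g. via e1, e2, e3, e4, e5, e6:
1. e1 load() → 4, leaving value 4
2. e2 load() → 4, leaving value 4
3. e3 store(87), leaving value 87
4. e4 store(52), leaving value 52
5. e5 load() (pending, included), leaving value 52
6. e6 store(41), leaving value 41
at event 12 (e5's time-12 response) nothing linearizes any more
for example e1, e2, e3, e4, e5, e6 fails at step 5: e5 load() → 4 is not legal there
for example e1, e2, e3, e4, e6, e5 fails at step 6: e5 load() → 4 is not legal there

12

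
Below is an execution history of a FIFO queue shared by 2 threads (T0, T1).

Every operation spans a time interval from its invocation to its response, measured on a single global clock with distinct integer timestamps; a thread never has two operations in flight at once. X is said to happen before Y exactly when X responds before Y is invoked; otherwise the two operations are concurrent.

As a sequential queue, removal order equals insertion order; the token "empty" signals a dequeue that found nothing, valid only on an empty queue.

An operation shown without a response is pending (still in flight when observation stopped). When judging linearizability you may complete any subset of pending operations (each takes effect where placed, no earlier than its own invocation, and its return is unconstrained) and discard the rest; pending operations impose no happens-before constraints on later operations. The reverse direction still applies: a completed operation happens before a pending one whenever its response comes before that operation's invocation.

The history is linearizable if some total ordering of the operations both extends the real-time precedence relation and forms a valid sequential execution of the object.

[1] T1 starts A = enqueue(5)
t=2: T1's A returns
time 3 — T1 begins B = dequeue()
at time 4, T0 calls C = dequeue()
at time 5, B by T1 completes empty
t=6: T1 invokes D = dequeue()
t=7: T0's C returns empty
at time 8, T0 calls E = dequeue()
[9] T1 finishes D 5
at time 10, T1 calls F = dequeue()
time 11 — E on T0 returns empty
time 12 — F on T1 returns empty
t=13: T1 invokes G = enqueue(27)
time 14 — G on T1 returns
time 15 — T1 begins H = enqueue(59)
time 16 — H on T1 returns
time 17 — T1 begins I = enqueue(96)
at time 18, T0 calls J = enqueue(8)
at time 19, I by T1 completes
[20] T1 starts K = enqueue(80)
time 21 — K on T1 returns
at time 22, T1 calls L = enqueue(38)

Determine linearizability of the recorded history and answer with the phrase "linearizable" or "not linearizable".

not linearizable

already the first 7 events (up to C's response at time 7) admit no linearization; the first 6 still do
checked exhaustively: 2 real-time-consistent orders of 3 completed operations, zero legal FIFO queue replays
every completion of the 1 pending operation (D) was checked; none linearizes
take A, B, C (pending dropped): step 2 already fails, because B dequeue() → empty cannot occur there
take A, C, B (pending dropped): step 2 already fails, because C dequeue() → empty cannot occur there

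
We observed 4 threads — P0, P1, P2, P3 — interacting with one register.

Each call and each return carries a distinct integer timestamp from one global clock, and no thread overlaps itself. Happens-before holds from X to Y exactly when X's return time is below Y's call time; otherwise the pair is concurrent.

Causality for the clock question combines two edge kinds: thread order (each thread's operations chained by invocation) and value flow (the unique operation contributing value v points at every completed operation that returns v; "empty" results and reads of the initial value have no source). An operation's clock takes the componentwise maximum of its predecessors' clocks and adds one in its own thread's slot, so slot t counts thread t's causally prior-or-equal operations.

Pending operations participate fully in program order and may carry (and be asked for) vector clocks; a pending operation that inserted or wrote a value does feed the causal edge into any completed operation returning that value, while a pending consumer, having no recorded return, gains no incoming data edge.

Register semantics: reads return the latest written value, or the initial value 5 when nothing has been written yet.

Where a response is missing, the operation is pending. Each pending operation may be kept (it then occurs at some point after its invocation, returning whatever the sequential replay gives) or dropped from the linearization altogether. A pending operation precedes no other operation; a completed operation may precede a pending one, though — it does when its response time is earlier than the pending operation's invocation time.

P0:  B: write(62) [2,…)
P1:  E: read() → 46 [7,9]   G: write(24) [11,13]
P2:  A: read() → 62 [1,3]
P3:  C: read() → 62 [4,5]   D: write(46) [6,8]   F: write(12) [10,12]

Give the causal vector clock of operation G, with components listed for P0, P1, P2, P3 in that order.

root op B, invoked 2: fresh clock plus P0's own tick → (1, 0, 0, 0)
C (invocation 4): componentwise max over VC(B)=(1, 0, 0, 0), +1 at P3, giving (1, 0, 0, 1)
A (invocation 1): componentwise max over VC(B)=(1, 0, 0, 0), +1 at P2, giving (1, 0, 1, 0)
D (invocation 6): componentwise max over VC(C)=(1, 0, 0, 1), +1 at P3, giving (1, 0, 0, 2)
F (invocation 10): componentwise max over VC(D)=(1, 0, 0, 2), +1 at P3, giving (1, 0, 0, 3)
E (invocation 7): componentwise max over VC(D)=(1, 0, 0, 2), +1 at P1, giving (1, 1, 0, 2)
G (invocation 11): componentwise max over VC(E)=(1, 1, 0, 2), +1 at P1, giving (1, 2, 0, 2)
target: VC(G) = (1, 2, 0, 2)

(1, 2, 0, 2)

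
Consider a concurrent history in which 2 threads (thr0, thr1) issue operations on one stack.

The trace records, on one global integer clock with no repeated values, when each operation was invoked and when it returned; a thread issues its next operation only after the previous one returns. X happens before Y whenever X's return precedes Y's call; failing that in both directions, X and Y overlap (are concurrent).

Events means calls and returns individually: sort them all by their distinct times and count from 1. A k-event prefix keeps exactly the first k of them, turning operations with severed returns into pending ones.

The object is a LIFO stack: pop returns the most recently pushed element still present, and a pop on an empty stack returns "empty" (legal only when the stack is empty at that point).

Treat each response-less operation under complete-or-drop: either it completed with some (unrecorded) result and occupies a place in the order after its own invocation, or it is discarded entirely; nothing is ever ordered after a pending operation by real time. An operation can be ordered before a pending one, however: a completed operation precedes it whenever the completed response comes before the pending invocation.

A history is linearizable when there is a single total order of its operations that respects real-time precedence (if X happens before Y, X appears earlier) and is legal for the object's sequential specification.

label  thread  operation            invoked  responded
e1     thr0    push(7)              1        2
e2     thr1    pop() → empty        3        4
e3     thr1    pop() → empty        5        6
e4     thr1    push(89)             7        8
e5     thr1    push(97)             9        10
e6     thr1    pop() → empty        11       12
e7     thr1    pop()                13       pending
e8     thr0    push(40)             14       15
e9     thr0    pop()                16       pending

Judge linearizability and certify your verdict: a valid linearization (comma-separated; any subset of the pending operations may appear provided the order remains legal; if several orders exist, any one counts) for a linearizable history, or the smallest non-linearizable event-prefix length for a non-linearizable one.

events 1..3 are fine; event 4 — the response of e2 at time 4 — makes the prefix non-linearizable
exhaustive check: the 2 completed stack ops admit one real-time order; illegal
take e1, e2: step 2 already fails, because e2 pop() → empty cannot occur there

not linearizable — minimal violating prefix: 4 events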